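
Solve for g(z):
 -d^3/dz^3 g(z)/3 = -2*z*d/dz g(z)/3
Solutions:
 g(z) = C1 + Integral(C2*airyai(2^(1/3)*z) + C3*airybi(2^(1/3)*z), z)


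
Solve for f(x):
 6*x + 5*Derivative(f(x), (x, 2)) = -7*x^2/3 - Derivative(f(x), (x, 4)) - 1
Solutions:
 f(x) = C1 + C2*x + C3*sin(sqrt(5)*x) + C4*cos(sqrt(5)*x) - 7*x^4/180 - x^3/5 - x^2/150


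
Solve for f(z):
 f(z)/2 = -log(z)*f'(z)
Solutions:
 f(z) = C1*exp(-li(z)/2)


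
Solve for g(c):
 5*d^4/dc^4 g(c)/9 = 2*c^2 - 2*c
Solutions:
 g(c) = C1 + C2*c + C3*c^2 + C4*c^3 + c^6/100 - 3*c^5/100


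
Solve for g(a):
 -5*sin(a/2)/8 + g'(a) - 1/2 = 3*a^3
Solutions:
 g(a) = C1 + 3*a^4/4 + a/2 - 5*cos(a/2)/4


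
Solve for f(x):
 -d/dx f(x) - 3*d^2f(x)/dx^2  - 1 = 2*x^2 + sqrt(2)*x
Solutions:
 f(x) = C1 + C2*exp(-x/3) - 2*x^3/3 - sqrt(2)*x^2/2 + 6*x^2 - 37*x + 3*sqrt(2)*x


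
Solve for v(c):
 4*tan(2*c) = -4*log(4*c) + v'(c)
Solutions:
 v(c) = C1 + 4*c*log(c) - 4*c + 8*c*log(2) - 2*log(cos(2*c))


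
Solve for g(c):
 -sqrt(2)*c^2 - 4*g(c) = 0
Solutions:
 g(c) = -sqrt(2)*c^2/4


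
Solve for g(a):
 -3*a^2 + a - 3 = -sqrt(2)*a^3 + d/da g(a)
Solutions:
 g(a) = C1 + sqrt(2)*a^4/4 - a^3 + a^2/2 - 3*a


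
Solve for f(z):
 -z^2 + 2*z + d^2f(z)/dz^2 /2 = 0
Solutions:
 f(z) = C1 + C2*z + z^4/6 - 2*z^3/3


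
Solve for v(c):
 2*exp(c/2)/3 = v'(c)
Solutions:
 v(c) = C1 + 4*exp(c/2)/3


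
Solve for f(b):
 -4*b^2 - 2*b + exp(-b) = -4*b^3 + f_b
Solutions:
 f(b) = C1 + b^4 - 4*b^3/3 - b^2 - exp(-b)


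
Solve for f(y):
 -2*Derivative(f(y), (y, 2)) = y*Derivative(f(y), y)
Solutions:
 f(y) = C1 + C2*erf(y/2)


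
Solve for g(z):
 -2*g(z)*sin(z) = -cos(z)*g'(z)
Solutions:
 g(z) = C1/cos(z)^2


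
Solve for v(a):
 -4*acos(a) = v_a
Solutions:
 v(a) = C1 - 4*a*acos(a) + 4*sqrt(1 - a^2)


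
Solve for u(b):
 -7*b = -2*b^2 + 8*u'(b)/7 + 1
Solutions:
 u(b) = C1 + 7*b^3/12 - 49*b^2/16 - 7*b/8


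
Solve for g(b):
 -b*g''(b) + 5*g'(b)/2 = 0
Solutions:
 g(b) = C1 + C2*b^(7/2)


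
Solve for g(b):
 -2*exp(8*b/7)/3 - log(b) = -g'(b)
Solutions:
 g(b) = C1 + b*log(b) - b + 7*exp(8*b/7)/12


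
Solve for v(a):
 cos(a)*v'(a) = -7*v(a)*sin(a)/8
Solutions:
 v(a) = C1*cos(a)^(7/8)


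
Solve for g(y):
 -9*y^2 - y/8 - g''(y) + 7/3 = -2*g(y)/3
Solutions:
 g(y) = C1*exp(-sqrt(6)*y/3) + C2*exp(sqrt(6)*y/3) + 27*y^2/2 + 3*y/16 + 37


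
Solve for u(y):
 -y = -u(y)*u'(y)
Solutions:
 u(y) = -sqrt(C1 + y^2)
 u(y) = sqrt(C1 + y^2)


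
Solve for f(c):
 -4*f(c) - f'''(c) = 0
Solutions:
 f(c) = C3*exp(-2^(2/3)*c) + (C1*sin(2^(2/3)*sqrt(3)*c/2) + C2*cos(2^(2/3)*sqrt(3)*c/2))*exp(2^(2/3)*c/2)


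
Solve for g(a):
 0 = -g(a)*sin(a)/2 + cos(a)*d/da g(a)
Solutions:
 g(a) = C1/sqrt(cos(a))


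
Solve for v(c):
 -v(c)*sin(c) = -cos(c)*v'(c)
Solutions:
 v(c) = C1/cos(c)


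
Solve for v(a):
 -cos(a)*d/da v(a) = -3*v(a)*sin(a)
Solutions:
 v(a) = C1/cos(a)^3


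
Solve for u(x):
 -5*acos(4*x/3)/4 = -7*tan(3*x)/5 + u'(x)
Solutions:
 u(x) = C1 - 5*x*acos(4*x/3)/4 + 5*sqrt(9 - 16*x^2)/16 - 7*log(cos(3*x))/15


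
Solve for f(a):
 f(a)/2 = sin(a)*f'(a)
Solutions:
 f(a) = C1*(cos(a) - 1)^(1/4)/(cos(a) + 1)^(1/4)


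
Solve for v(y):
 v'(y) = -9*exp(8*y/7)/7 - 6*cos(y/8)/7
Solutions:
 v(y) = C1 - 9*exp(8*y/7)/8 - 48*sin(y/8)/7


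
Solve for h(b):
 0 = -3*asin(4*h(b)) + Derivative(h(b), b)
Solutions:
 Integral(1/asin(4*_y), (_y, h(b))) = C1 + 3*b


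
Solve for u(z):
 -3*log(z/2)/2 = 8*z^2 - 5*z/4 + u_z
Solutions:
 u(z) = C1 - 8*z^3/3 + 5*z^2/8 - 3*z*log(z)/2 + 3*z*log(2)/2 + 3*z/2


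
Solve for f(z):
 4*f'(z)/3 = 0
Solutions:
 f(z) = C1


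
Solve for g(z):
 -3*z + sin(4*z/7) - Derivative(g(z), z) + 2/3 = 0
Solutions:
 g(z) = C1 - 3*z^2/2 + 2*z/3 - 7*cos(4*z/7)/4


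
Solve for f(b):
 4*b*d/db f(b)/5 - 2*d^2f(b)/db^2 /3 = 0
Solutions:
 f(b) = C1 + C2*erfi(sqrt(15)*b/5)


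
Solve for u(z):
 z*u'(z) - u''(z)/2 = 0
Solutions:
 u(z) = C1 + C2*erfi(z)


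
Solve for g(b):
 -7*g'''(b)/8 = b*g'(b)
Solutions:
 g(b) = C1 + Integral(C2*airyai(-2*7^(2/3)*b/7) + C3*airybi(-2*7^(2/3)*b/7), b)


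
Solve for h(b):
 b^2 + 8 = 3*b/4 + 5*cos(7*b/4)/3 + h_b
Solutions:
 h(b) = C1 + b^3/3 - 3*b^2/8 + 8*b - 20*sin(7*b/4)/21


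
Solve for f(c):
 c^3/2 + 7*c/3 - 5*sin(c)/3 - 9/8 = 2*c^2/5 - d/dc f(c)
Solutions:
 f(c) = C1 - c^4/8 + 2*c^3/15 - 7*c^2/6 + 9*c/8 - 5*cos(c)/3


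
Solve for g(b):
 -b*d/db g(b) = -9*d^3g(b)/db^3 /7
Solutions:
 g(b) = C1 + Integral(C2*airyai(21^(1/3)*b/3) + C3*airybi(21^(1/3)*b/3), b)


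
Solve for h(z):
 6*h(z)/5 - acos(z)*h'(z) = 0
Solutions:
 h(z) = C1*exp(6*Integral(1/acos(z), z)/5)


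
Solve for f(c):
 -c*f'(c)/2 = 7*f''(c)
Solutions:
 f(c) = C1 + C2*erf(sqrt(7)*c/14)


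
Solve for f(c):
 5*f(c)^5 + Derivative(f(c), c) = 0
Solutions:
 f(c) = -I*(1/(C1 + 20*c))^(1/4)
 f(c) = I*(1/(C1 + 20*c))^(1/4)
 f(c) = -(1/(C1 + 20*c))^(1/4)
 f(c) = (1/(C1 + 20*c))^(1/4)


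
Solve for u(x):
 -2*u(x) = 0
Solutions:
 u(x) = 0


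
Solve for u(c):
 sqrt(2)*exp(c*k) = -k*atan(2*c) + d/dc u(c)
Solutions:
 u(c) = C1 + k*(c*atan(2*c) - log(4*c^2 + 1)/4) + sqrt(2)*Piecewise((exp(c*k)/k, Ne(k, 0)), (c, True))


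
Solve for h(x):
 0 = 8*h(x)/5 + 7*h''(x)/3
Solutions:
 h(x) = C1*sin(2*sqrt(210)*x/35) + C2*cos(2*sqrt(210)*x/35)


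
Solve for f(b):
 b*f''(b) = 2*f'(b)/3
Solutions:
 f(b) = C1 + C2*b^(5/3)


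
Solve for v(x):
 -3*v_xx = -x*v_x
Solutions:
 v(x) = C1 + C2*erfi(sqrt(6)*x/6)


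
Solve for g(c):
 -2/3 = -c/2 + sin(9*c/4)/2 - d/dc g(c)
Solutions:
 g(c) = C1 - c^2/4 + 2*c/3 - 2*cos(9*c/4)/9


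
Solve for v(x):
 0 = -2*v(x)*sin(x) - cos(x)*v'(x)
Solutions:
 v(x) = C1*cos(x)^2


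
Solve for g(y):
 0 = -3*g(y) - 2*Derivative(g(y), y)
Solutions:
 g(y) = C1*exp(-3*y/2)


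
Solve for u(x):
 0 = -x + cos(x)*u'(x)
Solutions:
 u(x) = C1 + Integral(x/cos(x), x)


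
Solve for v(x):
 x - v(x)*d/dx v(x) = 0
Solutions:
 v(x) = -sqrt(C1 + x^2)
 v(x) = sqrt(C1 + x^2)


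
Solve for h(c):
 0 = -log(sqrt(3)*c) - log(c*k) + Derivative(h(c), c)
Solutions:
 h(c) = C1 + c*(log(k) - 2 + log(3)/2) + 2*c*log(c)


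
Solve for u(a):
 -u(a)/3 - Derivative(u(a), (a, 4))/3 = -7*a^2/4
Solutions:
 u(a) = 21*a^2/4 + (C1*sin(sqrt(2)*a/2) + C2*cos(sqrt(2)*a/2))*exp(-sqrt(2)*a/2) + (C3*sin(sqrt(2)*a/2) + C4*cos(sqrt(2)*a/2))*exp(sqrt(2)*a/2)


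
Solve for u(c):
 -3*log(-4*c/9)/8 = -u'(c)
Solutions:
 u(c) = C1 + 3*c*log(-c)/8 + 3*c*(-2*log(3) - 1 + 2*log(2))/8


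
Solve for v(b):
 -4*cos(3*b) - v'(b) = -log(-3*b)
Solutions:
 v(b) = C1 + b*log(-b) - b + b*log(3) - 4*sin(3*b)/3


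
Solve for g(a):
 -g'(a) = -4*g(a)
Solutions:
 g(a) = C1*exp(4*a)


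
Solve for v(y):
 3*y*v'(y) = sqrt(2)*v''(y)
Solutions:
 v(y) = C1 + C2*erfi(2^(1/4)*sqrt(3)*y/2)


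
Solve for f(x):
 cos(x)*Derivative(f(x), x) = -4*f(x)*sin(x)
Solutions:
 f(x) = C1*cos(x)^4


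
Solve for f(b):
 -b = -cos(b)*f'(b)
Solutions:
 f(b) = C1 + Integral(b/cos(b), b)


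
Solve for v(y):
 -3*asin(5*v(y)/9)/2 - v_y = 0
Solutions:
 Integral(1/asin(5*_y/9), (_y, v(y))) = C1 - 3*y/2


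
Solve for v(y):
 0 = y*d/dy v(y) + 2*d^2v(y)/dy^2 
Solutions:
 v(y) = C1 + C2*erf(y/2)


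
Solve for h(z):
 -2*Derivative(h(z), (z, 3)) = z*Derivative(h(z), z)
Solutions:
 h(z) = C1 + Integral(C2*airyai(-2^(2/3)*z/2) + C3*airybi(-2^(2/3)*z/2), z)


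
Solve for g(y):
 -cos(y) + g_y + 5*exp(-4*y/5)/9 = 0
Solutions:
 g(y) = C1 + sin(y) + 25*exp(-4*y/5)/36


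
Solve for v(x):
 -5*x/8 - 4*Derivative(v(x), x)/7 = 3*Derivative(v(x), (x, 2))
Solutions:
 v(x) = C1 + C2*exp(-4*x/21) - 35*x^2/64 + 735*x/128


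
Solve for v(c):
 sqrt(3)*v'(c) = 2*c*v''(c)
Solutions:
 v(c) = C1 + C2*c^(sqrt(3)/2 + 1)


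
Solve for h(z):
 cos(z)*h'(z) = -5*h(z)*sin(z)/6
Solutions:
 h(z) = C1*cos(z)^(5/6)


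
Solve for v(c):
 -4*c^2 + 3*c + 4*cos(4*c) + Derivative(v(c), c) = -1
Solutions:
 v(c) = C1 + 4*c^3/3 - 3*c^2/2 - c - sin(4*c)


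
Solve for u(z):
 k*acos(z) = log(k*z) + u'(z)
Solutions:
 u(z) = C1 + k*(z*acos(z) - sqrt(1 - z^2)) - z*log(k*z) + z


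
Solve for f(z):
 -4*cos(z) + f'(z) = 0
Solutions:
 f(z) = C1 + 4*sin(z)


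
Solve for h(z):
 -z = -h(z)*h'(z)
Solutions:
 h(z) = -sqrt(C1 + z^2)
 h(z) = sqrt(C1 + z^2)


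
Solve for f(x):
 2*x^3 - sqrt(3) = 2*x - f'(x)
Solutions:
 f(x) = C1 - x^4/2 + x^2 + sqrt(3)*x


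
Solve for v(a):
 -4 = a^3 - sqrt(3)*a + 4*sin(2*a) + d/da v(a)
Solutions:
 v(a) = C1 - a^4/4 + sqrt(3)*a^2/2 - 4*a + 2*cos(2*a)


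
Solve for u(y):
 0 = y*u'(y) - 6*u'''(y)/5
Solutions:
 u(y) = C1 + Integral(C2*airyai(5^(1/3)*6^(2/3)*y/6) + C3*airybi(5^(1/3)*6^(2/3)*y/6), y)


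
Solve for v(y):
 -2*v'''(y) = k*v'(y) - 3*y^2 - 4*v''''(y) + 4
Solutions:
 v(y) = C1 + C2*exp(y*(-(-27*k + sqrt((27*k + 1)^2 - 1) - 1)^(1/3) + 1 - 1/(-27*k + sqrt((27*k + 1)^2 - 1) - 1)^(1/3))/6) + C3*exp(y*((-27*k + sqrt((27*k + 1)^2 - 1) - 1)^(1/3) - sqrt(3)*I*(-27*k + sqrt((27*k + 1)^2 - 1) - 1)^(1/3) + 2 - 4/((-1 + sqrt(3)*I)*(-27*k + sqrt((27*k + 1)^2 - 1) - 1)^(1/3)))/12) + C4*exp(y*((-27*k + sqrt((27*k + 1)^2 - 1) - 1)^(1/3) + sqrt(3)*I*(-27*k + sqrt((27*k + 1)^2 - 1) - 1)^(1/3) + 2 + 4/((1 + sqrt(3)*I)*(-27*k + sqrt((27*k + 1)^2 - 1) - 1)^(1/3)))/12) + y^3/k - 4*y/k - 12*y/k^2


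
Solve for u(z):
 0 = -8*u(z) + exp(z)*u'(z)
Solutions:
 u(z) = C1*exp(-8*exp(-z))


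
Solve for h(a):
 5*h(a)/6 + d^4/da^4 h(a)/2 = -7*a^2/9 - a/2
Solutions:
 h(a) = -14*a^2/15 - 3*a/5 + (C1*sin(sqrt(2)*3^(3/4)*5^(1/4)*a/6) + C2*cos(sqrt(2)*3^(3/4)*5^(1/4)*a/6))*exp(-sqrt(2)*3^(3/4)*5^(1/4)*a/6) + (C3*sin(sqrt(2)*3^(3/4)*5^(1/4)*a/6) + C4*cos(sqrt(2)*3^(3/4)*5^(1/4)*a/6))*exp(sqrt(2)*3^(3/4)*5^(1/4)*a/6)


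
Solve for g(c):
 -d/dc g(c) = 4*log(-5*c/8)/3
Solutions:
 g(c) = C1 - 4*c*log(-c)/3 + c*(-4*log(5)/3 + 4/3 + 4*log(2))


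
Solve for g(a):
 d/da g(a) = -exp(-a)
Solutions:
 g(a) = C1 + exp(-a)


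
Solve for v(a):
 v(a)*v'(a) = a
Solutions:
 v(a) = -sqrt(C1 + a^2)
 v(a) = sqrt(C1 + a^2)


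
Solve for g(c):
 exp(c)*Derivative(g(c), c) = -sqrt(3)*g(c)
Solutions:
 g(c) = C1*exp(sqrt(3)*exp(-c))


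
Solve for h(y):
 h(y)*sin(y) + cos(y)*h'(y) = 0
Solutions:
 h(y) = C1*cos(y)


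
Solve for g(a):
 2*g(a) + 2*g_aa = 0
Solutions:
 g(a) = C1*sin(a) + C2*cos(a)


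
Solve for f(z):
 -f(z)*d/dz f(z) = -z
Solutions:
 f(z) = -sqrt(C1 + z^2)
 f(z) = sqrt(C1 + z^2)


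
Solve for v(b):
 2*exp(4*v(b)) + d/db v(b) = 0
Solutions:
 v(b) = log(-I*(1/(C1 + 8*b))^(1/4))
 v(b) = log(I*(1/(C1 + 8*b))^(1/4))
 v(b) = log(-(1/(C1 + 8*b))^(1/4))
 v(b) = log(1/(C1 + 8*b))/4


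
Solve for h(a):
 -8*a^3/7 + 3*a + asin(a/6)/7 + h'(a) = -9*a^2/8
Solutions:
 h(a) = C1 + 2*a^4/7 - 3*a^3/8 - 3*a^2/2 - a*asin(a/6)/7 - sqrt(36 - a^2)/7


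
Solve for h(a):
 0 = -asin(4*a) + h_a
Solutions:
 h(a) = C1 + a*asin(4*a) + sqrt(1 - 16*a^2)/4


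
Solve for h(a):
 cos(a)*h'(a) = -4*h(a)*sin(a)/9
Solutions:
 h(a) = C1*cos(a)^(4/9)


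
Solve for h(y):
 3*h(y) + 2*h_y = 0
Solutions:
 h(y) = C1*exp(-3*y/2)


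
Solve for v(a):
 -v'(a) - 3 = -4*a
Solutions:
 v(a) = C1 + 2*a^2 - 3*a


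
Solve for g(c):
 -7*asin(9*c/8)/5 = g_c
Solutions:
 g(c) = C1 - 7*c*asin(9*c/8)/5 - 7*sqrt(64 - 81*c^2)/45


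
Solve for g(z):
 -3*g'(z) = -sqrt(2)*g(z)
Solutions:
 g(z) = C1*exp(sqrt(2)*z/3)


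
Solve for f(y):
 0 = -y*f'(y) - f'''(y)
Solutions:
 f(y) = C1 + Integral(C2*airyai(-y) + C3*airybi(-y), y)


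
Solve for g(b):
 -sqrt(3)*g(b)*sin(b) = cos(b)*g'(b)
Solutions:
 g(b) = C1*cos(b)^(sqrt(3))


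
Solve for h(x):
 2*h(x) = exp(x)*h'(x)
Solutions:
 h(x) = C1*exp(-2*exp(-x))


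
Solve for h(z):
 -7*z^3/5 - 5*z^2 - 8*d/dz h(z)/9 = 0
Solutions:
 h(z) = C1 - 63*z^4/160 - 15*z^3/8


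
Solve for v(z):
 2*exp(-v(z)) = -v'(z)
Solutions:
 v(z) = log(C1 - 2*z)


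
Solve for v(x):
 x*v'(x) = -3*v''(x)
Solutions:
 v(x) = C1 + C2*erf(sqrt(6)*x/6)


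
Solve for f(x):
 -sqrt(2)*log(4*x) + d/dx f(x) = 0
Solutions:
 f(x) = C1 + sqrt(2)*x*log(x) - sqrt(2)*x + 2*sqrt(2)*x*log(2)


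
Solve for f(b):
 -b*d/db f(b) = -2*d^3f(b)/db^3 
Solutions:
 f(b) = C1 + Integral(C2*airyai(2^(2/3)*b/2) + C3*airybi(2^(2/3)*b/2), b)


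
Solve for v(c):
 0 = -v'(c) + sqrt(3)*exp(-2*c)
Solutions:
 v(c) = C1 - sqrt(3)*exp(-2*c)/2


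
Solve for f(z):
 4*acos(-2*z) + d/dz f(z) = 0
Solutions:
 f(z) = C1 - 4*z*acos(-2*z) - 2*sqrt(1 - 4*z^2)


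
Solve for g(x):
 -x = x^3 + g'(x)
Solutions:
 g(x) = C1 - x^4/4 - x^2/2


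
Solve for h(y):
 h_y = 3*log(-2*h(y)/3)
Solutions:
 -Integral(1/(log(-_y) - log(3) + log(2)), (_y, h(y)))/3 = C1 - y


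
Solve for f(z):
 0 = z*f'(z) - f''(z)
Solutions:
 f(z) = C1 + C2*erfi(sqrt(2)*z/2)


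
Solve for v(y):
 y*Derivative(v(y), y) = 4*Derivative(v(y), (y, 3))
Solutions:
 v(y) = C1 + Integral(C2*airyai(2^(1/3)*y/2) + C3*airybi(2^(1/3)*y/2), y)


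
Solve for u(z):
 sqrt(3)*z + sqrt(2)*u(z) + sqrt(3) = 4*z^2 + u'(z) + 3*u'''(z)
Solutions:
 u(z) = C1*exp(-2^(1/6)*z*(-2/(9 + sqrt(83))^(1/3) + 2^(2/3)*(9 + sqrt(83))^(1/3))/12)*sin(2^(1/6)*sqrt(3)*z*(2/(9 + sqrt(83))^(1/3) + 2^(2/3)*(9 + sqrt(83))^(1/3))/12) + C2*exp(-2^(1/6)*z*(-2/(9 + sqrt(83))^(1/3) + 2^(2/3)*(9 + sqrt(83))^(1/3))/12)*cos(2^(1/6)*sqrt(3)*z*(2/(9 + sqrt(83))^(1/3) + 2^(2/3)*(9 + sqrt(83))^(1/3))/12) + C3*exp(2^(1/6)*z*(-2/(9 + sqrt(83))^(1/3) + 2^(2/3)*(9 + sqrt(83))^(1/3))/6) + 2*sqrt(2)*z^2 - sqrt(6)*z/2 + 4*z - sqrt(6)/2 - sqrt(3)/2 + 2*sqrt(2)


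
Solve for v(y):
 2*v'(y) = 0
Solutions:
 v(y) = C1


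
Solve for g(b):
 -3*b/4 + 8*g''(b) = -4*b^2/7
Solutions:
 g(b) = C1 + C2*b - b^4/168 + b^3/64


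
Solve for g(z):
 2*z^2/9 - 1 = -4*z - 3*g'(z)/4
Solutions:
 g(z) = C1 - 8*z^3/81 - 8*z^2/3 + 4*z/3


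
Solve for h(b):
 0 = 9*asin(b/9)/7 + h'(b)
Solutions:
 h(b) = C1 - 9*b*asin(b/9)/7 - 9*sqrt(81 - b^2)/7


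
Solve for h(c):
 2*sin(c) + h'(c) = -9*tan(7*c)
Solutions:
 h(c) = C1 + 9*log(cos(7*c))/7 + 2*cos(c)


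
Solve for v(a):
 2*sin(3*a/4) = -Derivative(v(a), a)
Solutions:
 v(a) = C1 + 8*cos(3*a/4)/3


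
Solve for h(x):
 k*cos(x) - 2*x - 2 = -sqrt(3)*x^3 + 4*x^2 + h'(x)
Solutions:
 h(x) = C1 + k*sin(x) + sqrt(3)*x^4/4 - 4*x^3/3 - x^2 - 2*x


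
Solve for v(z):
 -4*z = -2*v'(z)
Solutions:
 v(z) = C1 + z^2


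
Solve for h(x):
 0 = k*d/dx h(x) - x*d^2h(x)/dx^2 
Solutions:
 h(x) = C1 + x^(re(k) + 1)*(C2*sin(log(x)*Abs(im(k))) + C3*cos(log(x)*im(k)))


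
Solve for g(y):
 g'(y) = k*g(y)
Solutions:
 g(y) = C1*exp(k*y)


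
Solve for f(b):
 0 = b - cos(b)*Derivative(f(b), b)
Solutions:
 f(b) = C1 + Integral(b/cos(b), b)


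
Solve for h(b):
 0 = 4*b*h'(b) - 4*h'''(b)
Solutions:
 h(b) = C1 + Integral(C2*airyai(b) + C3*airybi(b), b)


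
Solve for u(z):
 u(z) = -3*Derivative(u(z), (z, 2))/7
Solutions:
 u(z) = C1*sin(sqrt(21)*z/3) + C2*cos(sqrt(21)*z/3)


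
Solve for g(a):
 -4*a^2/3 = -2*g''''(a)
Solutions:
 g(a) = C1 + C2*a + C3*a^2 + C4*a^3 + a^6/540


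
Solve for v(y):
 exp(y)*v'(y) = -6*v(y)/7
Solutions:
 v(y) = C1*exp(6*exp(-y)/7)


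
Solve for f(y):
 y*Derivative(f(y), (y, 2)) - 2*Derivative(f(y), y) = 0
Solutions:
 f(y) = C1 + C2*y^3


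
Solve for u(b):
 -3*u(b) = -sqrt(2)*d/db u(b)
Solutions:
 u(b) = C1*exp(3*sqrt(2)*b/2)


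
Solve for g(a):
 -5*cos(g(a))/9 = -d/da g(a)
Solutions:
 -5*a/9 - log(sin(g(a)) - 1)/2 + log(sin(g(a)) + 1)/2 = C1


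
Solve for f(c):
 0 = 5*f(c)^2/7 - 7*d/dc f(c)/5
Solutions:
 f(c) = -49/(C1 + 25*c)


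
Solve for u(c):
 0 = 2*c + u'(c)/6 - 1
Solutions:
 u(c) = C1 - 6*c^2 + 6*c


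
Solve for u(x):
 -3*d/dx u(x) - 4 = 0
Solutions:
 u(x) = C1 - 4*x/3


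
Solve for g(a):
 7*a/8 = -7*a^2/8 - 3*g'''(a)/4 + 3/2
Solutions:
 g(a) = C1 + C2*a + C3*a^2 - 7*a^5/360 - 7*a^4/144 + a^3/3


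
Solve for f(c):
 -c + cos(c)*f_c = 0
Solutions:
 f(c) = C1 + Integral(c/cos(c), c)


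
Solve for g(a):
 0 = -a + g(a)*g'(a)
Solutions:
 g(a) = -sqrt(C1 + a^2)
 g(a) = sqrt(C1 + a^2)


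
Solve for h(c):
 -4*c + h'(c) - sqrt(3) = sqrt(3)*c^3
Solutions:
 h(c) = C1 + sqrt(3)*c^4/4 + 2*c^2 + sqrt(3)*c


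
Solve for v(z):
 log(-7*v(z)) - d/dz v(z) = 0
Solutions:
 -Integral(1/(log(-_y) + log(7)), (_y, v(z))) = C1 - z


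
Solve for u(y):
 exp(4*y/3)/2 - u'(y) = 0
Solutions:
 u(y) = C1 + 3*exp(4*y/3)/8


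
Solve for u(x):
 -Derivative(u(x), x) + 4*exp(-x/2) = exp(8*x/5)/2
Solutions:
 u(x) = C1 - 5*exp(8*x/5)/16 - 8*exp(-x/2)


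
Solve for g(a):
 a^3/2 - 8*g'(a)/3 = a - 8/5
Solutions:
 g(a) = C1 + 3*a^4/64 - 3*a^2/16 + 3*a/5


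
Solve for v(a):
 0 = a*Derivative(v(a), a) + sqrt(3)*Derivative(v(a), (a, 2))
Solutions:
 v(a) = C1 + C2*erf(sqrt(2)*3^(3/4)*a/6)


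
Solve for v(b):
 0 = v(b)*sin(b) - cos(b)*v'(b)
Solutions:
 v(b) = C1/cos(b)


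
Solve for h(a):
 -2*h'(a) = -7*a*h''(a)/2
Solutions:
 h(a) = C1 + C2*a^(11/7)


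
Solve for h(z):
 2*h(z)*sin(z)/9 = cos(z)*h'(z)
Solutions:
 h(z) = C1/cos(z)^(2/9)


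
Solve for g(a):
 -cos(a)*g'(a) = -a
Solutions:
 g(a) = C1 + Integral(a/cos(a), a)


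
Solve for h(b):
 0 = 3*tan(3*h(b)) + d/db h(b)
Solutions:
 h(b) = -asin(C1*exp(-9*b))/3 + pi/3
 h(b) = asin(C1*exp(-9*b))/3


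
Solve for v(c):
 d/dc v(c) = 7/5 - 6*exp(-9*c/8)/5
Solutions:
 v(c) = C1 + 7*c/5 + 16*exp(-9*c/8)/15


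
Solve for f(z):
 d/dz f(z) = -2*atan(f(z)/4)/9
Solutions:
 Integral(1/atan(_y/4), (_y, f(z))) = C1 - 2*z/9


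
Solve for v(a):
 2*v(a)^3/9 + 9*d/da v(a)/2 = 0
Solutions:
 v(a) = -9*sqrt(2)*sqrt(-1/(C1 - 4*a))/2
 v(a) = 9*sqrt(2)*sqrt(-1/(C1 - 4*a))/2


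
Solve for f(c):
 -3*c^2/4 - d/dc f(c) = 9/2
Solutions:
 f(c) = C1 - c^3/4 - 9*c/2


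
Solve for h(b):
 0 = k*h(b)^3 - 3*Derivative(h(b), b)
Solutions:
 h(b) = -sqrt(6)*sqrt(-1/(C1 + b*k))/2
 h(b) = sqrt(6)*sqrt(-1/(C1 + b*k))/2


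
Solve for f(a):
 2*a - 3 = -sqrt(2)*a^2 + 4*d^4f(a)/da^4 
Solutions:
 f(a) = C1 + C2*a + C3*a^2 + C4*a^3 + sqrt(2)*a^6/1440 + a^5/240 - a^4/32


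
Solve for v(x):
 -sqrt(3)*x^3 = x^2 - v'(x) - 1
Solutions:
 v(x) = C1 + sqrt(3)*x^4/4 + x^3/3 - x


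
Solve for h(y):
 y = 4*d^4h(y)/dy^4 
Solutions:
 h(y) = C1 + C2*y + C3*y^2 + C4*y^3 + y^5/480


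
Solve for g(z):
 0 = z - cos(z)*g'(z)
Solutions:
 g(z) = C1 + Integral(z/cos(z), z)


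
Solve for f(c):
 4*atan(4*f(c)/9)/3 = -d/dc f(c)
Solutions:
 Integral(1/atan(4*_y/9), (_y, f(c))) = C1 - 4*c/3


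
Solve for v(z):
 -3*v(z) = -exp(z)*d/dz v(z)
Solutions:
 v(z) = C1*exp(-3*exp(-z))


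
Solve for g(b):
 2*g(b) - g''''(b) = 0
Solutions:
 g(b) = C1*exp(-2^(1/4)*b) + C2*exp(2^(1/4)*b) + C3*sin(2^(1/4)*b) + C4*cos(2^(1/4)*b)


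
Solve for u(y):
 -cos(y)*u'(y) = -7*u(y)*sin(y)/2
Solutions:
 u(y) = C1/cos(y)^(7/2)


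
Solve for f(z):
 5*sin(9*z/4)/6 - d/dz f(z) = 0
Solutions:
 f(z) = C1 - 10*cos(9*z/4)/27


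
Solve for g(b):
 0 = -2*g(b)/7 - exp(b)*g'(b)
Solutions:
 g(b) = C1*exp(2*exp(-b)/7)


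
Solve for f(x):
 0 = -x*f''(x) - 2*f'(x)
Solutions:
 f(x) = C1 + C2/x


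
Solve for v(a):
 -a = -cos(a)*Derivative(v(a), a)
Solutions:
 v(a) = C1 + Integral(a/cos(a), a)


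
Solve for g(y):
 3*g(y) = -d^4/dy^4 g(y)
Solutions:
 g(y) = (C1*sin(sqrt(2)*3^(1/4)*y/2) + C2*cos(sqrt(2)*3^(1/4)*y/2))*exp(-sqrt(2)*3^(1/4)*y/2) + (C3*sin(sqrt(2)*3^(1/4)*y/2) + C4*cos(sqrt(2)*3^(1/4)*y/2))*exp(sqrt(2)*3^(1/4)*y/2)


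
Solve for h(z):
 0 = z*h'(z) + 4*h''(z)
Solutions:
 h(z) = C1 + C2*erf(sqrt(2)*z/4)


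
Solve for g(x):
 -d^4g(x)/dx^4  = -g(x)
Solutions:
 g(x) = C1*exp(-x) + C2*exp(x) + C3*sin(x) + C4*cos(x)


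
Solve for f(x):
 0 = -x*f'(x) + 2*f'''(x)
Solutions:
 f(x) = C1 + Integral(C2*airyai(2^(2/3)*x/2) + C3*airybi(2^(2/3)*x/2), x)


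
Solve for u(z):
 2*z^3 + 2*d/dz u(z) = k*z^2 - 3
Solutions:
 u(z) = C1 + k*z^3/6 - z^4/4 - 3*z/2


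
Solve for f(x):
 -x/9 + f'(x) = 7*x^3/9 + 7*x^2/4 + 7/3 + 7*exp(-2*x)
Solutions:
 f(x) = C1 + 7*x^4/36 + 7*x^3/12 + x^2/18 + 7*x/3 - 7*exp(-2*x)/2


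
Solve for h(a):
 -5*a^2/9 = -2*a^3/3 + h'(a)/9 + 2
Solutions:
 h(a) = C1 + 3*a^4/2 - 5*a^3/3 - 18*a


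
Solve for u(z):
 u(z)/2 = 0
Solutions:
 u(z) = 0


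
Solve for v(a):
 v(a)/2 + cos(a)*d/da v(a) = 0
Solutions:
 v(a) = C1*(sin(a) - 1)^(1/4)/(sin(a) + 1)^(1/4)


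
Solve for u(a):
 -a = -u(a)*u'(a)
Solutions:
 u(a) = -sqrt(C1 + a^2)
 u(a) = sqrt(C1 + a^2)


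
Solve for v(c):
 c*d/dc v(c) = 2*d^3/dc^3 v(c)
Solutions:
 v(c) = C1 + Integral(C2*airyai(2^(2/3)*c/2) + C3*airybi(2^(2/3)*c/2), c)


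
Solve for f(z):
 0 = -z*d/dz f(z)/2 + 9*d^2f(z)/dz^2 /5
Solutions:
 f(z) = C1 + C2*erfi(sqrt(5)*z/6)


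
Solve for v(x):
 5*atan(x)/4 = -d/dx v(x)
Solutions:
 v(x) = C1 - 5*x*atan(x)/4 + 5*log(x^2 + 1)/8


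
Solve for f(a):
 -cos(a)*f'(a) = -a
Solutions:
 f(a) = C1 + Integral(a/cos(a), a)


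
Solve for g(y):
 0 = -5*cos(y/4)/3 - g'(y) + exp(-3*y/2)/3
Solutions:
 g(y) = C1 - 20*sin(y/4)/3 - 2*exp(-3*y/2)/9


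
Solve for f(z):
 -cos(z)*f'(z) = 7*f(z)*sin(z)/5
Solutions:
 f(z) = C1*cos(z)^(7/5)


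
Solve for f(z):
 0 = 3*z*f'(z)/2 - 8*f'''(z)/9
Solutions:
 f(z) = C1 + Integral(C2*airyai(3*2^(2/3)*z/4) + C3*airybi(3*2^(2/3)*z/4), z)


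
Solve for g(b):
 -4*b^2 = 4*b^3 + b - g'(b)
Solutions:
 g(b) = C1 + b^4 + 4*b^3/3 + b^2/2


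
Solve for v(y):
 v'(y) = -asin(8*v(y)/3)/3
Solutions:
 Integral(1/asin(8*_y/3), (_y, v(y))) = C1 - y/3


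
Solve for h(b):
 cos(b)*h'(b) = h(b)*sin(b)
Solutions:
 h(b) = C1/cos(b)


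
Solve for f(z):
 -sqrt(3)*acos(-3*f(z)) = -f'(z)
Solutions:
 Integral(1/acos(-3*_y), (_y, f(z))) = C1 + sqrt(3)*z


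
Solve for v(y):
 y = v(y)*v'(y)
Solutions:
 v(y) = -sqrt(C1 + y^2)
 v(y) = sqrt(C1 + y^2)


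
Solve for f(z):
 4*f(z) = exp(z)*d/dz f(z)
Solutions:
 f(z) = C1*exp(-4*exp(-z))


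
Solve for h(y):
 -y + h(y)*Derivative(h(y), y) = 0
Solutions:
 h(y) = -sqrt(C1 + y^2)
 h(y) = sqrt(C1 + y^2)


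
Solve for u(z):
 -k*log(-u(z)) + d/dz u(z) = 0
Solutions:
 -li(-u(z)) = C1 + k*z


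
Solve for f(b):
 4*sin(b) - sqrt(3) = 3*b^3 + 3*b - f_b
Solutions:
 f(b) = C1 + 3*b^4/4 + 3*b^2/2 + sqrt(3)*b + 4*cos(b)


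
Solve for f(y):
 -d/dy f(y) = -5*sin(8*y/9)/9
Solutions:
 f(y) = C1 - 5*cos(8*y/9)/8


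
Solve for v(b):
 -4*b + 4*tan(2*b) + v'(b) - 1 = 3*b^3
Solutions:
 v(b) = C1 + 3*b^4/4 + 2*b^2 + b + 2*log(cos(2*b))


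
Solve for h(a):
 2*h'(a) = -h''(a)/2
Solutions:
 h(a) = C1 + C2*exp(-4*a)


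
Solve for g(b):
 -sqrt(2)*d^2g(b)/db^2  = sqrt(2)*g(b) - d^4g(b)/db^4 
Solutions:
 g(b) = C1*exp(-2^(3/4)*b*sqrt(1 + sqrt(1 + 2*sqrt(2)))/2) + C2*exp(2^(3/4)*b*sqrt(1 + sqrt(1 + 2*sqrt(2)))/2) + C3*sin(2^(3/4)*b*sqrt(-1 + sqrt(1 + 2*sqrt(2)))/2) + C4*cosh(2^(3/4)*b*sqrt(1 - sqrt(1 + 2*sqrt(2)))/2)


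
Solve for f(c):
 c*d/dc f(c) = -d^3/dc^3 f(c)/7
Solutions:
 f(c) = C1 + Integral(C2*airyai(-7^(1/3)*c) + C3*airybi(-7^(1/3)*c), c)


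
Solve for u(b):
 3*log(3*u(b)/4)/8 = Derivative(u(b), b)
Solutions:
 8*Integral(1/(-log(_y) - log(3) + 2*log(2)), (_y, u(b)))/3 = C1 - b


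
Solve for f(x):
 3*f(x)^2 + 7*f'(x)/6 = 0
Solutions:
 f(x) = 7/(C1 + 18*x)


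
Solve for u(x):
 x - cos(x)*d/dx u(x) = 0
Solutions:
 u(x) = C1 + Integral(x/cos(x), x)


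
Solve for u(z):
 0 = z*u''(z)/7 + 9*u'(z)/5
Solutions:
 u(z) = C1 + C2/z^(58/5)


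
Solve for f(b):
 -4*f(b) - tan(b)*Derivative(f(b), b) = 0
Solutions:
 f(b) = C1/sin(b)^4


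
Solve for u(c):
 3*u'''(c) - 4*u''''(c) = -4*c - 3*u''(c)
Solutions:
 u(c) = C1 + C2*c + C3*exp(c*(3 - sqrt(57))/8) + C4*exp(c*(3 + sqrt(57))/8) - 2*c^3/9 + 2*c^2/3


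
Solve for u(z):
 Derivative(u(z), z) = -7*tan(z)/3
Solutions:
 u(z) = C1 + 7*log(cos(z))/3


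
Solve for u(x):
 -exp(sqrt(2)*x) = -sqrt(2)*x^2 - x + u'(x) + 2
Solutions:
 u(x) = C1 + sqrt(2)*x^3/3 + x^2/2 - 2*x - sqrt(2)*exp(sqrt(2)*x)/2


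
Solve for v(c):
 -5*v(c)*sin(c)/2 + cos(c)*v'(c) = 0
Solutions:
 v(c) = C1/cos(c)^(5/2)


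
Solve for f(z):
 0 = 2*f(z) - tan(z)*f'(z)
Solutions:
 f(z) = C1*sin(z)^2


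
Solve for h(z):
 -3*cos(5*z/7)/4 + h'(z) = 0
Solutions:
 h(z) = C1 + 21*sin(5*z/7)/20


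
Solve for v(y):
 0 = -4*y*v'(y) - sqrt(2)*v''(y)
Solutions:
 v(y) = C1 + C2*erf(2^(1/4)*y)


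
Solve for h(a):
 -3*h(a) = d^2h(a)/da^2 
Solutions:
 h(a) = C1*sin(sqrt(3)*a) + C2*cos(sqrt(3)*a)


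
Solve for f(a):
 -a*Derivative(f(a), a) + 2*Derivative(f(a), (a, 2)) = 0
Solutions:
 f(a) = C1 + C2*erfi(a/2)


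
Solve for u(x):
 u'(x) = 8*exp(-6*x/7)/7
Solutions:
 u(x) = C1 - 4*exp(-6*x/7)/3


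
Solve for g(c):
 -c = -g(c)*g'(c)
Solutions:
 g(c) = -sqrt(C1 + c^2)
 g(c) = sqrt(C1 + c^2)


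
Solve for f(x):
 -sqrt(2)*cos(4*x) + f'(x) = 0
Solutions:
 f(x) = C1 + sqrt(2)*sin(4*x)/4


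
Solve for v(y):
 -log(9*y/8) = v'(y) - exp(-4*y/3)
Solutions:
 v(y) = C1 - y*log(y) + y*(-2*log(3) + 1 + 3*log(2)) - 3*exp(-4*y/3)/4


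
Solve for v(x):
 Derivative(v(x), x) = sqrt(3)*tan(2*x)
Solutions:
 v(x) = C1 - sqrt(3)*log(cos(2*x))/2


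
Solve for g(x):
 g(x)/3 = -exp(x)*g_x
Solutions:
 g(x) = C1*exp(exp(-x)/3)


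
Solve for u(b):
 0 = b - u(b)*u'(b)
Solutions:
 u(b) = -sqrt(C1 + b^2)
 u(b) = sqrt(C1 + b^2)


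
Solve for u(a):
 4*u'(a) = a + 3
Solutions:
 u(a) = C1 + a^2/8 + 3*a/4


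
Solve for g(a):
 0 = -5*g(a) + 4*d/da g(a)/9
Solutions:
 g(a) = C1*exp(45*a/4)


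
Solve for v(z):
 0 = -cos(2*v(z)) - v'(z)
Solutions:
 v(z) = -asin((C1 + exp(4*z))/(C1 - exp(4*z)))/2 + pi/2
 v(z) = asin((C1 + exp(4*z))/(C1 - exp(4*z)))/2


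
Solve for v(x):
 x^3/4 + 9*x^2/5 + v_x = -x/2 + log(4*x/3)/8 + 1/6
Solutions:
 v(x) = C1 - x^4/16 - 3*x^3/5 - x^2/4 + x*log(x)/8 - x*log(3)/8 + x/24 + x*log(2)/4


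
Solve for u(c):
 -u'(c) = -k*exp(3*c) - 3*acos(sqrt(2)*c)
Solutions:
 u(c) = C1 + 3*c*acos(sqrt(2)*c) + k*exp(3*c)/3 - 3*sqrt(2)*sqrt(1 - 2*c^2)/2


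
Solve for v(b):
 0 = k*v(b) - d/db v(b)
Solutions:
 v(b) = C1*exp(b*k)


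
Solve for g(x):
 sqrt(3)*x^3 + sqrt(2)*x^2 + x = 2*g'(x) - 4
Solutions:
 g(x) = C1 + sqrt(3)*x^4/8 + sqrt(2)*x^3/6 + x^2/4 + 2*x


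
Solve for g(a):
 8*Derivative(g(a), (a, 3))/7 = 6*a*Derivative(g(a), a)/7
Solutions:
 g(a) = C1 + Integral(C2*airyai(6^(1/3)*a/2) + C3*airybi(6^(1/3)*a/2), a)


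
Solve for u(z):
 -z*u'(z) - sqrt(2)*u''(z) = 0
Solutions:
 u(z) = C1 + C2*erf(2^(1/4)*z/2)


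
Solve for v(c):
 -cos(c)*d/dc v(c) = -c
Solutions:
 v(c) = C1 + Integral(c/cos(c), c)


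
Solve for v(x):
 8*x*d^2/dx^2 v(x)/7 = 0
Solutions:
 v(x) = C1 + C2*x


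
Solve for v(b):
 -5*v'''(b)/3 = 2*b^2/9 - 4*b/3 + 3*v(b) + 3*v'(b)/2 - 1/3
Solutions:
 v(b) = C1*exp(-30^(1/3)*b*(-(30 + sqrt(930))^(1/3) + 30^(1/3)/(30 + sqrt(930))^(1/3))/20)*sin(10^(1/3)*3^(1/6)*b*(3*10^(1/3)/(30 + sqrt(930))^(1/3) + 3^(2/3)*(30 + sqrt(930))^(1/3))/20) + C2*exp(-30^(1/3)*b*(-(30 + sqrt(930))^(1/3) + 30^(1/3)/(30 + sqrt(930))^(1/3))/20)*cos(10^(1/3)*3^(1/6)*b*(3*10^(1/3)/(30 + sqrt(930))^(1/3) + 3^(2/3)*(30 + sqrt(930))^(1/3))/20) + C3*exp(30^(1/3)*b*(-(30 + sqrt(930))^(1/3) + 30^(1/3)/(30 + sqrt(930))^(1/3))/10) - 2*b^2/27 + 14*b/27 - 4/27


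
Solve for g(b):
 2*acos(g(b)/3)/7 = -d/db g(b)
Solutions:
 Integral(1/acos(_y/3), (_y, g(b))) = C1 - 2*b/7


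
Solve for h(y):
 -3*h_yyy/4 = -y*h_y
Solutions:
 h(y) = C1 + Integral(C2*airyai(6^(2/3)*y/3) + C3*airybi(6^(2/3)*y/3), y)


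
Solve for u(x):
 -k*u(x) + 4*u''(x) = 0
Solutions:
 u(x) = C1*exp(-sqrt(k)*x/2) + C2*exp(sqrt(k)*x/2)


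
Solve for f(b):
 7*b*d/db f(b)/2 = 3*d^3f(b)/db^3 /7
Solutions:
 f(b) = C1 + Integral(C2*airyai(42^(2/3)*b/6) + C3*airybi(42^(2/3)*b/6), b)


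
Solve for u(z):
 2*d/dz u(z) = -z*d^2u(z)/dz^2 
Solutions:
 u(z) = C1 + C2/z


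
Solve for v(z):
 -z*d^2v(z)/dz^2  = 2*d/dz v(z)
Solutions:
 v(z) = C1 + C2/z


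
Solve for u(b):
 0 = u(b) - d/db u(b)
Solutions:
 u(b) = C1*exp(b)


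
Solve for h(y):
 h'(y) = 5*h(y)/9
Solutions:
 h(y) = C1*exp(5*y/9)


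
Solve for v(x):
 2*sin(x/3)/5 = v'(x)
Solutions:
 v(x) = C1 - 6*cos(x/3)/5


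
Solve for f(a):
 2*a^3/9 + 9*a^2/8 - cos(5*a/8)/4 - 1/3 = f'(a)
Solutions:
 f(a) = C1 + a^4/18 + 3*a^3/8 - a/3 - 2*sin(5*a/8)/5


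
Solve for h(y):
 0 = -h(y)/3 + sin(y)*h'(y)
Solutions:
 h(y) = C1*(cos(y) - 1)^(1/6)/(cos(y) + 1)^(1/6)


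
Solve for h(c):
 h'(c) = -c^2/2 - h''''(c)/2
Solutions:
 h(c) = C1 + C4*exp(-2^(1/3)*c) - c^3/6 + (C2*sin(2^(1/3)*sqrt(3)*c/2) + C3*cos(2^(1/3)*sqrt(3)*c/2))*exp(2^(1/3)*c/2)


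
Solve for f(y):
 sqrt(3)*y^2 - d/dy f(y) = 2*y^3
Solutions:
 f(y) = C1 - y^4/2 + sqrt(3)*y^3/3


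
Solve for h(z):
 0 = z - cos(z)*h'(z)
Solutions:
 h(z) = C1 + Integral(z/cos(z), z)


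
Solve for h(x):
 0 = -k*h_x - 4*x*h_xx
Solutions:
 h(x) = C1 + x^(1 - re(k)/4)*(C2*sin(log(x)*Abs(im(k))/4) + C3*cos(log(x)*im(k)/4))


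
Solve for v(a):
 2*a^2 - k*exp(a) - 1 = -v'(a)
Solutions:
 v(a) = C1 - 2*a^3/3 + a + k*exp(a)


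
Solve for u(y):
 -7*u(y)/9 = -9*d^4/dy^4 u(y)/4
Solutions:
 u(y) = C1*exp(-sqrt(2)*7^(1/4)*y/3) + C2*exp(sqrt(2)*7^(1/4)*y/3) + C3*sin(sqrt(2)*7^(1/4)*y/3) + C4*cos(sqrt(2)*7^(1/4)*y/3)


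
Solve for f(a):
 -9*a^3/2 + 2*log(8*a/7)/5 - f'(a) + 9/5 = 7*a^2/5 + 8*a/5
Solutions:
 f(a) = C1 - 9*a^4/8 - 7*a^3/15 - 4*a^2/5 + 2*a*log(a)/5 - 2*a*log(7)/5 + 6*a*log(2)/5 + 7*a/5


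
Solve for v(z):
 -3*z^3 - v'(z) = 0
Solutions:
 v(z) = C1 - 3*z^4/4


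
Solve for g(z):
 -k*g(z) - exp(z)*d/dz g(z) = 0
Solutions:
 g(z) = C1*exp(k*exp(-z))


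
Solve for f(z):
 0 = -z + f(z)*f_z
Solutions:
 f(z) = -sqrt(C1 + z^2)
 f(z) = sqrt(C1 + z^2)


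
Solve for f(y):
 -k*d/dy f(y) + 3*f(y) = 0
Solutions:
 f(y) = C1*exp(3*y/k)


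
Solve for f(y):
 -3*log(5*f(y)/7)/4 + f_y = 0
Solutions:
 -4*Integral(1/(log(_y) - log(7) + log(5)), (_y, f(y)))/3 = C1 - y


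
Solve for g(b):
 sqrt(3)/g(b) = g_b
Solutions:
 g(b) = -sqrt(C1 + 2*sqrt(3)*b)
 g(b) = sqrt(C1 + 2*sqrt(3)*b)


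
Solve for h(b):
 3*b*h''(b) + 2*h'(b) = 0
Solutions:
 h(b) = C1 + C2*b^(1/3)


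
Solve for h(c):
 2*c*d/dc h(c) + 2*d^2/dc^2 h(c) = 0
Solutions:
 h(c) = C1 + C2*erf(sqrt(2)*c/2)


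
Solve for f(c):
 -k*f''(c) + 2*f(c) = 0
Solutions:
 f(c) = C1*exp(-sqrt(2)*c*sqrt(1/k)) + C2*exp(sqrt(2)*c*sqrt(1/k))


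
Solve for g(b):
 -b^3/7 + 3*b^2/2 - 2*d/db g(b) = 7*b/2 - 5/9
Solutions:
 g(b) = C1 - b^4/56 + b^3/4 - 7*b^2/8 + 5*b/18


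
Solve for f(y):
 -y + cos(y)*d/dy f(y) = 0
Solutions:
 f(y) = C1 + Integral(y/cos(y), y)


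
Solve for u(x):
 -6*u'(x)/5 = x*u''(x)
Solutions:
 u(x) = C1 + C2/x^(1/5)


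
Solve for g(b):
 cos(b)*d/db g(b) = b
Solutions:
 g(b) = C1 + Integral(b/cos(b), b)


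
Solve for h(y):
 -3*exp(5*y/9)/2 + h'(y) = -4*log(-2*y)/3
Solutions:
 h(y) = C1 - 4*y*log(-y)/3 + 4*y*(1 - log(2))/3 + 27*exp(5*y/9)/10


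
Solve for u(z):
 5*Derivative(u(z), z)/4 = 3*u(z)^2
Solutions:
 u(z) = -5/(C1 + 12*z)


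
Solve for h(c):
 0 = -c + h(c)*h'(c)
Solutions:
 h(c) = -sqrt(C1 + c^2)
 h(c) = sqrt(C1 + c^2)


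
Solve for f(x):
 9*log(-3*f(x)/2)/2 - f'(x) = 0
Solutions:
 -2*Integral(1/(log(-_y) - log(2) + log(3)), (_y, f(x)))/9 = C1 - x


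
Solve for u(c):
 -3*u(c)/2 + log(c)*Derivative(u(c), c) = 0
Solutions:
 u(c) = C1*exp(3*li(c)/2)


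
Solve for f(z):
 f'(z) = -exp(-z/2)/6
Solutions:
 f(z) = C1 + exp(-z/2)/3


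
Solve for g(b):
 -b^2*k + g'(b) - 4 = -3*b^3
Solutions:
 g(b) = C1 - 3*b^4/4 + b^3*k/3 + 4*b


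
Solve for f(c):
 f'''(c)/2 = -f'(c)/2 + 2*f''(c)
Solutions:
 f(c) = C1 + C2*exp(c*(2 - sqrt(3))) + C3*exp(c*(sqrt(3) + 2))


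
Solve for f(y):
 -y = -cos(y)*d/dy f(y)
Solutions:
 f(y) = C1 + Integral(y/cos(y), y)


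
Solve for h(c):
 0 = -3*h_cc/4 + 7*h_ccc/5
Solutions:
 h(c) = C1 + C2*c + C3*exp(15*c/28)


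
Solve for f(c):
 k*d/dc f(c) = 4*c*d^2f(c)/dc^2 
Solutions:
 f(c) = C1 + c^(re(k)/4 + 1)*(C2*sin(log(c)*Abs(im(k))/4) + C3*cos(log(c)*im(k)/4))


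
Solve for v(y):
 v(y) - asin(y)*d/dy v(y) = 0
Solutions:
 v(y) = C1*exp(Integral(1/asin(y), y))


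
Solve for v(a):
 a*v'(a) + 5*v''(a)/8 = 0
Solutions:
 v(a) = C1 + C2*erf(2*sqrt(5)*a/5)


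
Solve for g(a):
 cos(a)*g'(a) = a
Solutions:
 g(a) = C1 + Integral(a/cos(a), a)


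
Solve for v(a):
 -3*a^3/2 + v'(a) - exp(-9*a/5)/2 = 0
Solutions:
 v(a) = C1 + 3*a^4/8 - 5*exp(-9*a/5)/18


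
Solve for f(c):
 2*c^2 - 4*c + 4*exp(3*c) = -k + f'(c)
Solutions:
 f(c) = C1 + 2*c^3/3 - 2*c^2 + c*k + 4*exp(3*c)/3


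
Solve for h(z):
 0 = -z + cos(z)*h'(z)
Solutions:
 h(z) = C1 + Integral(z/cos(z), z)


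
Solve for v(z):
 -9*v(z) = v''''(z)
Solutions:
 v(z) = (C1*sin(sqrt(6)*z/2) + C2*cos(sqrt(6)*z/2))*exp(-sqrt(6)*z/2) + (C3*sin(sqrt(6)*z/2) + C4*cos(sqrt(6)*z/2))*exp(sqrt(6)*z/2)


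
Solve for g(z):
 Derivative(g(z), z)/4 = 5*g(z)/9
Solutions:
 g(z) = C1*exp(20*z/9)


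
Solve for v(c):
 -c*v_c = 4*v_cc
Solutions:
 v(c) = C1 + C2*erf(sqrt(2)*c/4)


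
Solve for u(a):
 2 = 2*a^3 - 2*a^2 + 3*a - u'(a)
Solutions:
 u(a) = C1 + a^4/2 - 2*a^3/3 + 3*a^2/2 - 2*a


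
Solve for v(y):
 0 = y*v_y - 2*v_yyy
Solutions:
 v(y) = C1 + Integral(C2*airyai(2^(2/3)*y/2) + C3*airybi(2^(2/3)*y/2), y)


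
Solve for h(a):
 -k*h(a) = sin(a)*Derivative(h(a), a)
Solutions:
 h(a) = C1*exp(k*(-log(cos(a) - 1) + log(cos(a) + 1))/2)


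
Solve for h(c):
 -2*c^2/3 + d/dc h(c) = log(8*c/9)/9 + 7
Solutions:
 h(c) = C1 + 2*c^3/9 + c*log(c)/9 - 2*c*log(3)/9 + c*log(2)/3 + 62*c/9


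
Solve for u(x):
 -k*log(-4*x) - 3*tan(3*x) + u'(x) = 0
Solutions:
 u(x) = C1 + k*x*(log(-x) - 1) + 2*k*x*log(2) - log(cos(3*x))


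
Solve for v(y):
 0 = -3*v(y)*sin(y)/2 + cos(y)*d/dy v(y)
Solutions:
 v(y) = C1/cos(y)^(3/2)


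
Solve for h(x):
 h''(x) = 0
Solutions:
 h(x) = C1 + C2*x


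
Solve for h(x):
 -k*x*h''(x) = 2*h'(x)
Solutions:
 h(x) = C1 + x^(((re(k) - 2)*re(k) + im(k)^2)/(re(k)^2 + im(k)^2))*(C2*sin(2*log(x)*Abs(im(k))/(re(k)^2 + im(k)^2)) + C3*cos(2*log(x)*im(k)/(re(k)^2 + im(k)^2)))


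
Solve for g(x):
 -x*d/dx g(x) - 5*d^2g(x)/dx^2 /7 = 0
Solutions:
 g(x) = C1 + C2*erf(sqrt(70)*x/10)


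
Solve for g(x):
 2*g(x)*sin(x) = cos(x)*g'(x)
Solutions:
 g(x) = C1/cos(x)^2


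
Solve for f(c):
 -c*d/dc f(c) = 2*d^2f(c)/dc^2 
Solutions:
 f(c) = C1 + C2*erf(c/2)


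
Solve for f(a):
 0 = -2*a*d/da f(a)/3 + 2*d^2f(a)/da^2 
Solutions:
 f(a) = C1 + C2*erfi(sqrt(6)*a/6)


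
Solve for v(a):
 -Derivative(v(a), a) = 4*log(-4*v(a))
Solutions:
 Integral(1/(log(-_y) + 2*log(2)), (_y, v(a)))/4 = C1 - a


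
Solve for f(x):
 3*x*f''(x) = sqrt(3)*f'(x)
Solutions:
 f(x) = C1 + C2*x^(sqrt(3)/3 + 1)


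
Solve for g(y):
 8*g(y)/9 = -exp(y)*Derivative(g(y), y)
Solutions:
 g(y) = C1*exp(8*exp(-y)/9)


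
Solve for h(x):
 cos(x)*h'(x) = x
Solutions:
 h(x) = C1 + Integral(x/cos(x), x)


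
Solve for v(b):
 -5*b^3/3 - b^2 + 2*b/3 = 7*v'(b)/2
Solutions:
 v(b) = C1 - 5*b^4/42 - 2*b^3/21 + 2*b^2/21


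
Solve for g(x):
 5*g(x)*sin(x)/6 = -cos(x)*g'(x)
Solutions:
 g(x) = C1*cos(x)^(5/6)


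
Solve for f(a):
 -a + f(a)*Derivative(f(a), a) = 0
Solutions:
 f(a) = -sqrt(C1 + a^2)
 f(a) = sqrt(C1 + a^2)


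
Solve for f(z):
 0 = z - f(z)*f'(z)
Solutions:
 f(z) = -sqrt(C1 + z^2)
 f(z) = sqrt(C1 + z^2)


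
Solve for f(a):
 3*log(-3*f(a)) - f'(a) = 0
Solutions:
 -Integral(1/(log(-_y) + log(3)), (_y, f(a)))/3 = C1 - a


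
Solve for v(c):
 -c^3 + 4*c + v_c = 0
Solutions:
 v(c) = C1 + c^4/4 - 2*c^2


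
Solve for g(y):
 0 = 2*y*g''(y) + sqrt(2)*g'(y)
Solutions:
 g(y) = C1 + C2*y^(1 - sqrt(2)/2)


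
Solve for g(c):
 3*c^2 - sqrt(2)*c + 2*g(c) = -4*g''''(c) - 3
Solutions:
 g(c) = -3*c^2/2 + sqrt(2)*c/2 + (C1*sin(2^(1/4)*c/2) + C2*cos(2^(1/4)*c/2))*exp(-2^(1/4)*c/2) + (C3*sin(2^(1/4)*c/2) + C4*cos(2^(1/4)*c/2))*exp(2^(1/4)*c/2) - 3/2


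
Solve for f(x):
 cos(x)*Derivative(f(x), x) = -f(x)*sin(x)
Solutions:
 f(x) = C1*cos(x)


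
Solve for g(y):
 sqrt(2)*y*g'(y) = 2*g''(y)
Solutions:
 g(y) = C1 + C2*erfi(2^(1/4)*y/2)


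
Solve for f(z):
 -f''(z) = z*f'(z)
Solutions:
 f(z) = C1 + C2*erf(sqrt(2)*z/2)


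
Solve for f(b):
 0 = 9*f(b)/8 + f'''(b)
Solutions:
 f(b) = C3*exp(-3^(2/3)*b/2) + (C1*sin(3*3^(1/6)*b/4) + C2*cos(3*3^(1/6)*b/4))*exp(3^(2/3)*b/4)


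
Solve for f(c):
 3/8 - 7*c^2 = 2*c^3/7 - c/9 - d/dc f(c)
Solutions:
 f(c) = C1 + c^4/14 + 7*c^3/3 - c^2/18 - 3*c/8


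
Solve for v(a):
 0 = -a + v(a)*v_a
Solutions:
 v(a) = -sqrt(C1 + a^2)
 v(a) = sqrt(C1 + a^2)


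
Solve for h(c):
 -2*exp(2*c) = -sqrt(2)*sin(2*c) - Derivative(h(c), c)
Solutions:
 h(c) = C1 + exp(2*c) + sqrt(2)*cos(2*c)/2


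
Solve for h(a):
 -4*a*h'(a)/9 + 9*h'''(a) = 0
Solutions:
 h(a) = C1 + Integral(C2*airyai(6^(2/3)*a/9) + C3*airybi(6^(2/3)*a/9), a)


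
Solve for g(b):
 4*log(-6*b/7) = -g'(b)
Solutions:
 g(b) = C1 - 4*b*log(-b) + 4*b*(-log(6) + 1 + log(7))


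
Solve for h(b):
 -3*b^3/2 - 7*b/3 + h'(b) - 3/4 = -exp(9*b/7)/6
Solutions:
 h(b) = C1 + 3*b^4/8 + 7*b^2/6 + 3*b/4 - 7*exp(9*b/7)/54


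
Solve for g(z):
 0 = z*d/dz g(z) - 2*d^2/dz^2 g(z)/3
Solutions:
 g(z) = C1 + C2*erfi(sqrt(3)*z/2)


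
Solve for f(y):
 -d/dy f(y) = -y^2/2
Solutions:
 f(y) = C1 + y^3/6


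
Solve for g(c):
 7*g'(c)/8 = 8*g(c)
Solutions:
 g(c) = C1*exp(64*c/7)


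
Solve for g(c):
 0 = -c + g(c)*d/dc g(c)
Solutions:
 g(c) = -sqrt(C1 + c^2)
 g(c) = sqrt(C1 + c^2)


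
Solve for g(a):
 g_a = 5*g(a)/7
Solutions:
 g(a) = C1*exp(5*a/7)


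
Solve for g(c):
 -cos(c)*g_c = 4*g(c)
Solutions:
 g(c) = C1*(sin(c)^2 - 2*sin(c) + 1)/(sin(c)^2 + 2*sin(c) + 1)


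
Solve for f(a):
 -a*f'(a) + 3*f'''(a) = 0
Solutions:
 f(a) = C1 + Integral(C2*airyai(3^(2/3)*a/3) + C3*airybi(3^(2/3)*a/3), a)


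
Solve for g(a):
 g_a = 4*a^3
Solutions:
 g(a) = C1 + a^4


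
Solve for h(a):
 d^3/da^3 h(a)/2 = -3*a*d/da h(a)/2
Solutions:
 h(a) = C1 + Integral(C2*airyai(-3^(1/3)*a) + C3*airybi(-3^(1/3)*a), a)


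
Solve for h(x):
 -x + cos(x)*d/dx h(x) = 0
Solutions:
 h(x) = C1 + Integral(x/cos(x), x)


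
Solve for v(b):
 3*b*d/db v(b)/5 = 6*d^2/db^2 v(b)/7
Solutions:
 v(b) = C1 + C2*erfi(sqrt(35)*b/10)


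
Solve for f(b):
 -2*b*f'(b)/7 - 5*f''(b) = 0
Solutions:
 f(b) = C1 + C2*erf(sqrt(35)*b/35)


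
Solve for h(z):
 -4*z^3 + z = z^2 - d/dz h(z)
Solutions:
 h(z) = C1 + z^4 + z^3/3 - z^2/2


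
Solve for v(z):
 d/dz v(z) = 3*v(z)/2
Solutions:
 v(z) = C1*exp(3*z/2)


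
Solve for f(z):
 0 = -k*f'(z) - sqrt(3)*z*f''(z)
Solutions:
 f(z) = C1 + z^(-sqrt(3)*re(k)/3 + 1)*(C2*sin(sqrt(3)*log(z)*Abs(im(k))/3) + C3*cos(sqrt(3)*log(z)*im(k)/3))
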